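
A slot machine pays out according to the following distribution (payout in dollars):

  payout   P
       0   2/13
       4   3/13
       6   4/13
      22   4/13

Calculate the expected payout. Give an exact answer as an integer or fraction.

124/13 dollars

E[X] = (2/13)·0 + (3/13)·4 + (4/13)·6 + (4/13)·22
     = 124/13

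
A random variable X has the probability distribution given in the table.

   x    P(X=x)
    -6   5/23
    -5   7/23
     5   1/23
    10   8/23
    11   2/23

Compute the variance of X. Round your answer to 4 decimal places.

E[X] = (5/23)·(-6) + (7/23)·(-5) + (1/23)·5 + (8/23)·10 + (2/23)·11 = 42/23
E[X²] = (5/23)·36 + (7/23)·25 + (1/23)·25 + (8/23)·100 + (2/23)·121 = 1422/23
Var(X) = 1422/23 − (42/23)² = 30942/529 ≈ 58.4915

58.4915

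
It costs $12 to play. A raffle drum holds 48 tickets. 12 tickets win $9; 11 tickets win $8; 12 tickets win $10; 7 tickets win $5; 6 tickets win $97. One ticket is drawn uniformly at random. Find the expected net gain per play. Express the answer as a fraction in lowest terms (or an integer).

E[payout] = (12/48)·9 + (11/48)·8 + (12/48)·10 + (7/48)·5 + (6/48)·97 = 311/16
Expected profit = 311/16 − 12 = 119/16

119/16 dollars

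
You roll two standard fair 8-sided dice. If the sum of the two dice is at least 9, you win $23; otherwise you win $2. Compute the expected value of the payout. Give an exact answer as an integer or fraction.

E[payout] = (7/16)·2 + (9/16)·23 = 221/16

221/16 dollars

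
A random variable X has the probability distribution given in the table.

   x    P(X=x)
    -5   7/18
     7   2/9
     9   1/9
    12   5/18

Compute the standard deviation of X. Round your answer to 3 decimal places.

E[X] = 71/18, E[X²] = 1253/18
Var(X) = E[X²] − (E[X])² = 1253/18 − 5041/324 = 17513/324
SD(X) = √(17513/324) ≈ 7.352

7.352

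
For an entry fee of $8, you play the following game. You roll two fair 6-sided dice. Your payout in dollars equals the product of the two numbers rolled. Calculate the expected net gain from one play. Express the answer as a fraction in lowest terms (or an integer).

Distribution of the product of the two numbers rolled: 1 w.p. 1/36, 2 w.p. 1/18, 3 w.p. 1/18, 4 w.p. 1/12, 5 w.p. 1/18, 6 w.p. 1/9, …
E[payout] = (1/36)·1 + (1/18)·2 + (1/18)·3 + (1/12)·4 + (1/18)·5 + (1/9)·6 + (1/18)·8 + (1/36)·9 + (1/18)·10 + (1/9)·12 + (1/18)·15 + (1/36)·16 + (1/18)·18 + (1/18)·20 + (1/18)·24 + (1/36)·25 + (1/18)·30 + (1/36)·36 = 49/4
Expected profit = 49/4 − 8 = 17/4

17/4 dollars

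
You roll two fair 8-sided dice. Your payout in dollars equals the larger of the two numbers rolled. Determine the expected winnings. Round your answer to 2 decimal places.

$5.81

Distribution of the larger of the two numbers rolled: 1 w.p. 1/64, 2 w.p. 3/64, 3 w.p. 5/64, 4 w.p. 7/64, 5 w.p. 9/64, 6 w.p. 11/64, …
E[payout] = (1/64)·1 + (3/64)·2 + (5/64)·3 + (7/64)·4 + (9/64)·5 + (11/64)·6 + (13/64)·7 + (15/64)·8 = 93/16
≈ $5.81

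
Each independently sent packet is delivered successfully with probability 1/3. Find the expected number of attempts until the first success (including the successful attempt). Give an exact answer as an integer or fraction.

For a geometric distribution, E[trials] = 1/p = 1/(1/3) = 3.

3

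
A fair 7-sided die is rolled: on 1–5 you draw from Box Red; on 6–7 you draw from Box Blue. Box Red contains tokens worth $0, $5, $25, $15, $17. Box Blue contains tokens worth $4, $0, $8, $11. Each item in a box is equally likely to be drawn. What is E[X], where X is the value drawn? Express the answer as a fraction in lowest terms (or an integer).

E[X | Box Red] = (0 + 5 + 25 + 15 + 17)/5 = 62/5
E[X | Box Blue] = (4 + 0 + 8 + 11)/4 = 23/4
E[X] = (5/7)·62/5 + (2/7)·23/4 = 21/2

21/2 dollars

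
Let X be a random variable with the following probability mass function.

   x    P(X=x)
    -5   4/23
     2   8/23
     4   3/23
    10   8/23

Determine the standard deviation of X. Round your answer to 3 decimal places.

5.289

E[X] = 88/23, E[X²] = 980/23
Var(X) = E[X²] − (E[X])² = 980/23 − 7744/529 = 14796/529
SD(X) = √(14796/529) ≈ 5.289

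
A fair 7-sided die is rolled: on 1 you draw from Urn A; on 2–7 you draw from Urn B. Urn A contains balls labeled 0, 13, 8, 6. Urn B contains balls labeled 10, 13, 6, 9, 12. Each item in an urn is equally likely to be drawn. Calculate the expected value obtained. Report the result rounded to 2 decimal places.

9.54

E[X | Urn A] = (0 + 13 + 8 + 6)/4 = 27/4
E[X | Urn B] = (10 + 13 + 6 + 9 + 12)/5 = 10
E[X] = (1/7)·27/4 + (6/7)·10 = 267/28 ≈ 9.54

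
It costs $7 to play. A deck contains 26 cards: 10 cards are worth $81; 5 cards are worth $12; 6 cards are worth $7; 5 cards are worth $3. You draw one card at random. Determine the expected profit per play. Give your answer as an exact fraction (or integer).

E[payout] = (10/26)·81 + (5/26)·12 + (6/26)·7 + (5/26)·3 = 927/26
Expected profit = 927/26 − 7 = 745/26

745/26 dollars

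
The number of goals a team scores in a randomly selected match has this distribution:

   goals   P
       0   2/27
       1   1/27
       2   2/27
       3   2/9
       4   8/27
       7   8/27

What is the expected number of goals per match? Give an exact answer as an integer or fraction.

37/9

E[X] = (2/27)·0 + (1/27)·1 + (2/27)·2 + (2/9)·3 + (8/27)·4 + (8/27)·7
     = 37/9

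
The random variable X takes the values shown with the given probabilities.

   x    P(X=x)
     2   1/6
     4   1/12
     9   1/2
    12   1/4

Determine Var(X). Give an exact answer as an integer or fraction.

E[X] = (1/6)·2 + (1/12)·4 + (1/2)·9 + (1/4)·12 = 49/6
E[X²] = (1/6)·4 + (1/12)·16 + (1/2)·81 + (1/4)·144 = 157/2
Var(X) = 157/2 − (49/6)² = 425/36

425/36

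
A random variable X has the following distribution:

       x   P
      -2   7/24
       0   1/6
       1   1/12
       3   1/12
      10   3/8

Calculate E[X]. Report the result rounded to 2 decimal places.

E[X] = (7/24)·(-2) + (1/6)·0 + (1/12)·1 + (1/12)·3 + (3/8)·10
     = 7/2 ≈ 3.50

3.50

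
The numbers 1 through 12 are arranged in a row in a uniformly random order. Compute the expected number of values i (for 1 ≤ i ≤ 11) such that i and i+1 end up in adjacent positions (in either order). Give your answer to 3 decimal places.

For each i ∈ {1,…,11}, let Xᵢ = 1 if i and i+1 are adjacent. P(Xᵢ=1) = 2·(12−1)!/12! = 2/12.
By linearity, E[ΣXᵢ] = (11)·(2/12) = 11/6.
≈ 1.833

1.833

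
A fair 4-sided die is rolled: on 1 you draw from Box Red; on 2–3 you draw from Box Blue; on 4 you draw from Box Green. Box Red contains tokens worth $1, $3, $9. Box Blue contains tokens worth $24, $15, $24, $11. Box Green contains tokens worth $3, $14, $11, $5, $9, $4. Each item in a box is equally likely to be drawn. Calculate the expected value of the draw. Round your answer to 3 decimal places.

$12.250

E[X | Box Red] = (1 + 3 + 9)/3 = 13/3
E[X | Box Blue] = (24 + 15 + 24 + 11)/4 = 37/2
E[X | Box Green] = (3 + 14 + 11 + 5 + 9 + 4)/6 = 23/3
E[X] = (1/4)·13/3 + (1/2)·37/2 + (1/4)·23/3 = 49/4 ≈ 12.250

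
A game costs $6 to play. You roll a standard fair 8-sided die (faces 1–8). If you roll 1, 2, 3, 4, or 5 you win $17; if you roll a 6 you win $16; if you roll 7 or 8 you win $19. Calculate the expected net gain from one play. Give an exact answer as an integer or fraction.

91/8 dollars

E[payout] = (1/8)·16 + (5/8)·17 + (1/4)·19 = 139/8
Expected profit = 139/8 − 6 = 91/8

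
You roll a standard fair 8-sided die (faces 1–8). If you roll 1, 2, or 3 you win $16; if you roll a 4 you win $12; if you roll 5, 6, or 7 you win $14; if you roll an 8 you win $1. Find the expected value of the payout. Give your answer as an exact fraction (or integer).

103/8 dollars

E[payout] = (1/8)·1 + (1/8)·12 + (3/8)·14 + (3/8)·16 = 103/8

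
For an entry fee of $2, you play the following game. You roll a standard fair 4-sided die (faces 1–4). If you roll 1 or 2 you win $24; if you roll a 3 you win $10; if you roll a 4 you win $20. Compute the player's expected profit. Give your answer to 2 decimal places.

E[payout] = (1/4)·10 + (1/4)·20 + (1/2)·24 = 39/2
Expected profit = 39/2 − 2 = 35/2 ≈ $17.50

$17.50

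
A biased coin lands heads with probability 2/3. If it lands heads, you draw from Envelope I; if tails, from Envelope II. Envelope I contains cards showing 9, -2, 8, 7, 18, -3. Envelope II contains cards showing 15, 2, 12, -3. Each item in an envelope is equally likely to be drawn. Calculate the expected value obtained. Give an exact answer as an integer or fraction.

113/18

E[X | Envelope I] = (9 − 2 + 8 + 7 + 18 − 3)/6 = 37/6
E[X | Envelope II] = (15 + 2 + 12 − 3)/4 = 13/2
E[X] = (2/3)·37/6 + (1/3)·13/2 = 113/18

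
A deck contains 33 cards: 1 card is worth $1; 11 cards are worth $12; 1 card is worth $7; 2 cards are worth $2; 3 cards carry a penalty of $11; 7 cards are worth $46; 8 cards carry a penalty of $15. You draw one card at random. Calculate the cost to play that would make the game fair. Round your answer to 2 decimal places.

$9.48

E[payout] = (1/33)·1 + (11/33)·12 + (1/33)·7 + (2/33)·2 + (3/33)·(-11) + (7/33)·46 + (8/33)·(-15) = 313/33
Fair fee = E[payout] = 313/33 ≈ $9.48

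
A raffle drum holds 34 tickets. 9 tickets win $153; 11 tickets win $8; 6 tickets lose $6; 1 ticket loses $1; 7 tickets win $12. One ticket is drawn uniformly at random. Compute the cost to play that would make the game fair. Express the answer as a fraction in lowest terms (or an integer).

756/17 dollars

E[payout] = (9/34)·153 + (11/34)·8 + (6/34)·(-6) + (1/34)·(-1) + (7/34)·12 = 756/17
Fair fee = E[payout] = 756/17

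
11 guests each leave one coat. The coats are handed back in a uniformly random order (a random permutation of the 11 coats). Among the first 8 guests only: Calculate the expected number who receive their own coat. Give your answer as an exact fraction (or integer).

8/11

Let Xᵢ = 1 if person i gets their own coat. For each i, P(Xᵢ=1) = 1/11.
By linearity of expectation, E[X₁+…+X_8] = 8·(1/11) = 8/11.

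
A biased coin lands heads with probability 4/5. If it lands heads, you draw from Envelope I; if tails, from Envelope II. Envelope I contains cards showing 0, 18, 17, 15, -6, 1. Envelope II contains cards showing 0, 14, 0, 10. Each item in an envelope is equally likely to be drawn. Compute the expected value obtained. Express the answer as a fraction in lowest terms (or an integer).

36/5

E[X | Envelope I] = (0 + 18 + 17 + 15 − 6 + 1)/6 = 15/2
E[X | Envelope II] = (0 + 14 + 0 + 10)/4 = 6
E[X] = (4/5)·15/2 + (1/5)·6 = 36/5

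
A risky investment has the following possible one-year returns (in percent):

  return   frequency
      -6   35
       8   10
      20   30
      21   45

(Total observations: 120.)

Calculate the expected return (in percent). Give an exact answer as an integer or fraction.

283/24

Total = 120, so P(return=-6) = 35/120, etc.
E[X] = (7/24)·(-6) + (1/12)·8 + (1/4)·20 + (3/8)·21
     = 283/24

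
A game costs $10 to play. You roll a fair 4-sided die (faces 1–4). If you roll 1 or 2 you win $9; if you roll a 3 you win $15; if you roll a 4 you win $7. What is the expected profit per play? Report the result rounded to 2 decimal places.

E[payout] = (1/4)·7 + (1/2)·9 + (1/4)·15 = 10
Expected profit = 10 − 10 = 0 ≈ $0.00

$0.00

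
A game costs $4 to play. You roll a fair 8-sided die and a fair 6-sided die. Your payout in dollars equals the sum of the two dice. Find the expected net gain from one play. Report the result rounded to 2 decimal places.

$4.00

Distribution of the sum of the two dice: 2 w.p. 1/48, 3 w.p. 1/24, 4 w.p. 1/16, 5 w.p. 1/12, 6 w.p. 5/48, 7 w.p. 1/8, …
E[payout] = (1/48)·2 + (1/24)·3 + (1/16)·4 + (1/12)·5 + (5/48)·6 + (1/8)·7 + (1/8)·8 + (1/8)·9 + (5/48)·10 + (1/12)·11 + (1/16)·12 + (1/24)·13 + (1/48)·14 = 8
Expected profit = 8 − 4 = 4 ≈ $4.00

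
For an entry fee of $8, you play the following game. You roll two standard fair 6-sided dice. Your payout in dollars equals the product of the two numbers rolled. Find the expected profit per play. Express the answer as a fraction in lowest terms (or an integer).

17/4 dollars

Distribution of the product of the two numbers rolled: 1 w.p. 1/36, 2 w.p. 1/18, 3 w.p. 1/18, 4 w.p. 1/12, 5 w.p. 1/18, 6 w.p. 1/9, …
E[payout] = (1/36)·1 + (1/18)·2 + (1/18)·3 + (1/12)·4 + (1/18)·5 + (1/9)·6 + (1/18)·8 + (1/36)·9 + (1/18)·10 + (1/9)·12 + (1/18)·15 + (1/36)·16 + (1/18)·18 + (1/18)·20 + (1/18)·24 + (1/36)·25 + (1/18)·30 + (1/36)·36 = 49/4
Expected profit = 49/4 − 8 = 17/4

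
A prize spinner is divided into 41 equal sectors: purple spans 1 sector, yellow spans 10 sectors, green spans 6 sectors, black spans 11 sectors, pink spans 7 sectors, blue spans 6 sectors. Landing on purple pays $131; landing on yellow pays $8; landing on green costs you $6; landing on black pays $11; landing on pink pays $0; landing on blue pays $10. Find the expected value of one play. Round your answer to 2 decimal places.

E[payout] = (1/41)·131 + (10/41)·8 + (6/41)·(-6) + (11/41)·11 + (7/41)·0 + (6/41)·10 = 356/41
≈ $8.68

$8.68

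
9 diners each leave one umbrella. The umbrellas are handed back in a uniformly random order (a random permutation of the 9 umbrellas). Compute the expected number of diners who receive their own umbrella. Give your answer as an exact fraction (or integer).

1

Let Xᵢ = 1 if person i gets their own umbrella. For each i, P(Xᵢ=1) = 1/9.
By linearity of expectation, E[X₁+…+X_9] = 9·(1/9) = 1.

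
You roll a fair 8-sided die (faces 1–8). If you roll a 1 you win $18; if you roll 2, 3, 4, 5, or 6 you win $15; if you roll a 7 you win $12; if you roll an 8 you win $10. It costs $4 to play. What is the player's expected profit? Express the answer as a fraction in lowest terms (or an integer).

83/8 dollars

E[payout] = (1/8)·10 + (1/8)·12 + (5/8)·15 + (1/8)·18 = 115/8
Expected profit = 115/8 − 4 = 83/8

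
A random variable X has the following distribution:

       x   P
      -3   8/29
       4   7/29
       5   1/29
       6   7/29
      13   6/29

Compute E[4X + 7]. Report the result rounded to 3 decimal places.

E[4x+7] = (8/29)·(-5) + (7/29)·23 + (1/29)·27 + (7/29)·31 + (6/29)·59
     = 719/29 ≈ 24.793

24.793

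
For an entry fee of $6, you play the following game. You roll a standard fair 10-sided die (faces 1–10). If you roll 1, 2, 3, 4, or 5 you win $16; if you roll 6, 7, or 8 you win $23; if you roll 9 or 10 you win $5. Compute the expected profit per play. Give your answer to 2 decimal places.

E[payout] = (1/5)·5 + (1/2)·16 + (3/10)·23 = 159/10
Expected profit = 159/10 − 6 = 99/10 ≈ $9.90

$9.90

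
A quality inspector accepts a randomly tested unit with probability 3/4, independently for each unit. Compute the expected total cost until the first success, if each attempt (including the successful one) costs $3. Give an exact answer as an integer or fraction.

$4

E[#attempts] = 1/p = 4/3; E[cost] = 3·4/3 = 4.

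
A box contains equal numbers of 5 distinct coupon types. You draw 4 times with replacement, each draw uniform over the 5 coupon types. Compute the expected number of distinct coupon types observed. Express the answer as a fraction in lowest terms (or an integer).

Let Xⱼ=1 if type j appears at least once. P(Xⱼ=1) = 1 − ((5−1)/5)^4 = 369/625.
E[#distinct] = 5·369/625 = 369/125.

369/125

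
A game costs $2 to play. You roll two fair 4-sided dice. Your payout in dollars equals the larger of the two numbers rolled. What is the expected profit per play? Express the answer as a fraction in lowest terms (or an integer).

9/8 dollars

Distribution of the larger of the two numbers rolled: 1 w.p. 1/16, 2 w.p. 3/16, 3 w.p. 5/16, 4 w.p. 7/16
E[payout] = (1/16)·1 + (3/16)·2 + (5/16)·3 + (7/16)·4 = 25/8
Expected profit = 25/8 − 2 = 9/8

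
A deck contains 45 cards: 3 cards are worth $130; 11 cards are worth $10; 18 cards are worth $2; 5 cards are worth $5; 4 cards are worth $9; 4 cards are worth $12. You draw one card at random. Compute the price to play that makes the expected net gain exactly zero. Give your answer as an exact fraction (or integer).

E[payout] = (3/45)·130 + (11/45)·10 + (18/45)·2 + (5/45)·5 + (4/45)·9 + (4/45)·12 = 43/3
Fair fee = E[payout] = 43/3

43/3 dollars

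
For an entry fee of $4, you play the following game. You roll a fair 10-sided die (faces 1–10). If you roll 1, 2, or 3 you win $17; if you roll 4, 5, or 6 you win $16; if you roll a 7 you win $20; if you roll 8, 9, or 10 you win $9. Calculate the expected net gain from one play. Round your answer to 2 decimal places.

E[payout] = (3/10)·9 + (3/10)·16 + (3/10)·17 + (1/10)·20 = 73/5
Expected profit = 73/5 − 4 = 53/5 ≈ $10.60

$10.60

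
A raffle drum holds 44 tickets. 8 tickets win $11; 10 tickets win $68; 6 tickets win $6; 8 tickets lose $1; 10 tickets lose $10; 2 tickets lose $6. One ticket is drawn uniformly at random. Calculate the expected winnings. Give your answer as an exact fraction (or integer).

E[payout] = (8/44)·11 + (10/44)·68 + (6/44)·6 + (8/44)·(-1) + (10/44)·(-10) + (2/44)·(-6) = 171/11

171/11 dollars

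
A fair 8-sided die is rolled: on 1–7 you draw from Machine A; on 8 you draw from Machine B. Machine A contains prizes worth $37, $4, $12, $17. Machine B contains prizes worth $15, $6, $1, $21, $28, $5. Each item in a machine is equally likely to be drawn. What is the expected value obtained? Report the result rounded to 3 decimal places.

$16.896

E[X | Machine A] = (37 + 4 + 12 + 17)/4 = 35/2
E[X | Machine B] = (15 + 6 + 1 + 21 + 28 + 5)/6 = 38/3
E[X] = (7/8)·35/2 + (1/8)·38/3 = 811/48 ≈ 16.896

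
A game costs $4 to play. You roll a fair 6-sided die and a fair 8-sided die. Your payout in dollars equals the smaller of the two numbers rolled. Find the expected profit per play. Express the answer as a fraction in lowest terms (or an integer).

-59/48 dollars

Distribution of the smaller of the two numbers rolled: 1 w.p. 13/48, 2 w.p. 11/48, 3 w.p. 3/16, 4 w.p. 7/48, 5 w.p. 5/48, 6 w.p. 1/16
E[payout] = (13/48)·1 + (11/48)·2 + (3/16)·3 + (7/48)·4 + (5/48)·5 + (1/16)·6 = 133/48
Expected profit = 133/48 − 4 = -59/48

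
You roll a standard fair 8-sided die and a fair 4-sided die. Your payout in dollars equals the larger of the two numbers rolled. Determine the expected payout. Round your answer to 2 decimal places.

$4.81

Distribution of the larger of the two numbers rolled: 1 w.p. 1/32, 2 w.p. 3/32, 3 w.p. 5/32, 4 w.p. 7/32, 5 w.p. 1/8, 6 w.p. 1/8, …
E[payout] = (1/32)·1 + (3/32)·2 + (5/32)·3 + (7/32)·4 + (1/8)·5 + (1/8)·6 + (1/8)·7 + (1/8)·8 = 77/16
≈ $4.81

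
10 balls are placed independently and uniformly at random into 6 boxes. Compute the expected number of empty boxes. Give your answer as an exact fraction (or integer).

Let Xⱼ=1 if box j is empty. P(Xⱼ=1) = ((6-1)/6)^10 = 9765625/60466176.
By linearity, E[#empty] = 6·9765625/60466176 = 9765625/10077696.

9765625/10077696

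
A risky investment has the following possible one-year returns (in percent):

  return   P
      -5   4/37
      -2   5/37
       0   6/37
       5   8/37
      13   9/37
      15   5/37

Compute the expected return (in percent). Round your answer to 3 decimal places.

5.459

E[X] = (4/37)·(-5) + (5/37)·(-2) + (6/37)·0 + (8/37)·5 + (9/37)·13 + (5/37)·15
     = 202/37 ≈ 5.459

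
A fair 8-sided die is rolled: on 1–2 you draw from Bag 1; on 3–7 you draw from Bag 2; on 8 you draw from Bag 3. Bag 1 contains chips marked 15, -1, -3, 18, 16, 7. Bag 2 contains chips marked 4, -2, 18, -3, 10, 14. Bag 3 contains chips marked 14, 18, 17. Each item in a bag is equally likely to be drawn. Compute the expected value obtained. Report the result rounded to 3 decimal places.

E[X | Bag 1] = (15 − 1 − 3 + 18 + 16 + 7)/6 = 26/3
E[X | Bag 2] = (4 − 2 + 18 − 3 + 10 + 14)/6 = 41/6
E[X | Bag 3] = (14 + 18 + 17)/3 = 49/3
E[X] = (1/4)·26/3 + (5/8)·41/6 + (1/8)·49/3 = 407/48 ≈ 8.479

8.479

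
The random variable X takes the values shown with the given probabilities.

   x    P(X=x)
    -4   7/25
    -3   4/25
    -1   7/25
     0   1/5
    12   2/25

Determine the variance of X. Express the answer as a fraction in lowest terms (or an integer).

10546/625

E[X] = (7/25)·(-4) + (4/25)·(-3) + (7/25)·(-1) + (1/5)·0 + (2/25)·12 = -23/25
E[X²] = (7/25)·16 + (4/25)·9 + (7/25)·1 + (1/5)·0 + (2/25)·144 = 443/25
Var(X) = 443/25 − (-23/25)² = 10546/625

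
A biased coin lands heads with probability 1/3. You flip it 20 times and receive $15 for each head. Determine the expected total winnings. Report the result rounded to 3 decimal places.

$100.000

E[#heads] = 20·1/3 = 20/3 (linearity over flips).
E[winnings] = 15·20/3 = 100.
≈ 100.000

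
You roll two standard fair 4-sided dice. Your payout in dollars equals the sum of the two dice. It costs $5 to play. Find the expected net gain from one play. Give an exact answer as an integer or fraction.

$0

Distribution of the sum of the two dice: 2 w.p. 1/16, 3 w.p. 1/8, 4 w.p. 3/16, 5 w.p. 1/4, 6 w.p. 3/16, 7 w.p. 1/8, …
E[payout] = (1/16)·2 + (1/8)·3 + (3/16)·4 + (1/4)·5 + (3/16)·6 + (1/8)·7 + (1/16)·8 = 5
Expected profit = 5 − 5 = 0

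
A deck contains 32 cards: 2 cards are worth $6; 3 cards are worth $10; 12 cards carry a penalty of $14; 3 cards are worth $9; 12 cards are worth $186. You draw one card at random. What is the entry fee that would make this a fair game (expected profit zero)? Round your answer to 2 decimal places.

$66.66

E[payout] = (2/32)·6 + (3/32)·10 + (12/32)·(-14) + (3/32)·9 + (12/32)·186 = 2133/32
Fair fee = E[payout] = 2133/32 ≈ $66.66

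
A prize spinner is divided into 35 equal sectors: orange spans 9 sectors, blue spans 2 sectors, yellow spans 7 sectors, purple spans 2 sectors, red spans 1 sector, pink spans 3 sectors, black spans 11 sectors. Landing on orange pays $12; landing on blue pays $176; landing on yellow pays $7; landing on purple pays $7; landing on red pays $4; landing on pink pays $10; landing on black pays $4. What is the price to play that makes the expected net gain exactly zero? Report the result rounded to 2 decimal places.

$17.17

E[payout] = (9/35)·12 + (2/35)·176 + (7/35)·7 + (2/35)·7 + (1/35)·4 + (3/35)·10 + (11/35)·4 = 601/35
Fair fee = E[payout] = 601/35 ≈ $17.17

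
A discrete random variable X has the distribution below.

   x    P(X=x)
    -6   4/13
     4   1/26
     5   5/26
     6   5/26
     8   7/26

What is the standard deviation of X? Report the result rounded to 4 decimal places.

E[X] = 67/26, E[X²] = 1057/26
Var(X) = E[X²] − (E[X])² = 1057/26 − 4489/676 = 22993/676
SD(X) = √(22993/676) ≈ 5.8321

5.8321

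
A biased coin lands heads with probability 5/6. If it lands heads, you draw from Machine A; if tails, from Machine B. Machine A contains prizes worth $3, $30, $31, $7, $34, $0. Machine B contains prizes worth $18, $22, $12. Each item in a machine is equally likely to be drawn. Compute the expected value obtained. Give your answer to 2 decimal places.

E[X | Machine A] = (3 + 30 + 31 + 7 + 34 + 0)/6 = 35/2
E[X | Machine B] = (18 + 22 + 12)/3 = 52/3
E[X] = (5/6)·35/2 + (1/6)·52/3 = 629/36 ≈ 17.47

$17.47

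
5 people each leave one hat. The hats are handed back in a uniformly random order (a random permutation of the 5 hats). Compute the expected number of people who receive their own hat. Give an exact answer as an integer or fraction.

Let Xᵢ = 1 if person i gets their own hat. For each i, P(Xᵢ=1) = 1/5.
By linearity of expectation, E[X₁+…+X_5] = 5·(1/5) = 1.

1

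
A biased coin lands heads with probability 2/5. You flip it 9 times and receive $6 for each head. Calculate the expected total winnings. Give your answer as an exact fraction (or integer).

E[#heads] = 9·2/5 = 18/5 (linearity over flips).
E[winnings] = 6·18/5 = 108/5.

108/5 dollars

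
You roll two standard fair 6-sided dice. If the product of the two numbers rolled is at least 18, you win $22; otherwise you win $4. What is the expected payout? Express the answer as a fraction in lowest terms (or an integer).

$9

E[payout] = (13/18)·4 + (5/18)·22 = 9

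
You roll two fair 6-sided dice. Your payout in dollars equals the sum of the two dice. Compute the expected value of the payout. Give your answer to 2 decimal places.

$7.00

Distribution of the sum of the two dice: 2 w.p. 1/36, 3 w.p. 1/18, 4 w.p. 1/12, 5 w.p. 1/9, 6 w.p. 5/36, 7 w.p. 1/6, …
E[payout] = (1/36)·2 + (1/18)·3 + (1/12)·4 + (1/9)·5 + (5/36)·6 + (1/6)·7 + (5/36)·8 + (1/9)·9 + (1/12)·10 + (1/18)·11 + (1/36)·12 = 7
≈ $7.00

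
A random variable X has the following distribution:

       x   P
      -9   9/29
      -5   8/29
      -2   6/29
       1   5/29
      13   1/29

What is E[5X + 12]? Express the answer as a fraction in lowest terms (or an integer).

E[5x+12] = (9/29)·(-33) + (8/29)·(-13) + (6/29)·2 + (5/29)·17 + (1/29)·77
     = -227/29

-227/29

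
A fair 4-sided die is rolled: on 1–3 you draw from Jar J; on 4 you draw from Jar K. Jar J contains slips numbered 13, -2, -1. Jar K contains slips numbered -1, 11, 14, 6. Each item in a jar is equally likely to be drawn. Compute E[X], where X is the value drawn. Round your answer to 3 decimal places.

E[X | Jar J] = (13 − 2 − 1)/3 = 10/3
E[X | Jar K] = (-1 + 11 + 14 + 6)/4 = 15/2
E[X] = (3/4)·10/3 + (1/4)·15/2 = 35/8 ≈ 4.375

4.375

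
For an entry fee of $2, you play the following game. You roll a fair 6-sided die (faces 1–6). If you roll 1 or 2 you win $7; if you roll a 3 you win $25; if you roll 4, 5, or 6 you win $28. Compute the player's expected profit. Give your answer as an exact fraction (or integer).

E[payout] = (1/3)·7 + (1/6)·25 + (1/2)·28 = 41/2
Expected profit = 41/2 − 2 = 37/2

37/2 dollars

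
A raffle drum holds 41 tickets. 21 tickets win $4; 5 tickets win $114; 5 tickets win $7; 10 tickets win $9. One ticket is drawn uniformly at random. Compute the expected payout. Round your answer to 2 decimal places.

$19.00

E[payout] = (21/41)·4 + (5/41)·114 + (5/41)·7 + (10/41)·9 = 19
≈ $19.00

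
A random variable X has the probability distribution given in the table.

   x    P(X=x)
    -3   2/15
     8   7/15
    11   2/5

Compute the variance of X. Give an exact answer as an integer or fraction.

4424/225

E[X] = (2/15)·(-3) + (7/15)·8 + (2/5)·11 = 116/15
E[X²] = (2/15)·9 + (7/15)·64 + (2/5)·121 = 1192/15
Var(X) = 1192/15 − (116/15)² = 4424/225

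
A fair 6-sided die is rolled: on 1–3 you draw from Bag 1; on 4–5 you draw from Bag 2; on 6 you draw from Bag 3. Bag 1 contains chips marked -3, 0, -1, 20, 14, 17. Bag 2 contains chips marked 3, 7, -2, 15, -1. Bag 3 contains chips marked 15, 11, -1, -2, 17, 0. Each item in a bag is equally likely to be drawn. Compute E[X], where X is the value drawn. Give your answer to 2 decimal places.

E[X | Bag 1] = (-3 + 0 − 1 + 20 + 14 + 17)/6 = 47/6
E[X | Bag 2] = (3 + 7 − 2 + 15 − 1)/5 = 22/5
E[X | Bag 3] = (15 + 11 − 1 − 2 + 17 + 0)/6 = 20/3
E[X] = (1/2)·47/6 + (1/3)·22/5 + (1/6)·20/3 = 1169/180 ≈ 6.49

6.49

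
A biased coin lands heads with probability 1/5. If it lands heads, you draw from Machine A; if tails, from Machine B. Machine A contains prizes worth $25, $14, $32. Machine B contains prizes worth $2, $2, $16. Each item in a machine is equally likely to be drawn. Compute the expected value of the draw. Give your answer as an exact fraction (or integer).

151/15 dollars

E[X | Machine A] = (25 + 14 + 32)/3 = 71/3
E[X | Machine B] = (2 + 2 + 16)/3 = 20/3
E[X] = (1/5)·71/3 + (4/5)·20/3 = 151/15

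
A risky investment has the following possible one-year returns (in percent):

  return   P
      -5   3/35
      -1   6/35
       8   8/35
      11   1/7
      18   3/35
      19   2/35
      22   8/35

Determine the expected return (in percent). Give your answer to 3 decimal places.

E[X] = (3/35)·(-5) + (6/35)·(-1) + (8/35)·8 + (1/7)·11 + (3/35)·18 + (2/35)·19 + (8/35)·22
     = 366/35 ≈ 10.457

10.457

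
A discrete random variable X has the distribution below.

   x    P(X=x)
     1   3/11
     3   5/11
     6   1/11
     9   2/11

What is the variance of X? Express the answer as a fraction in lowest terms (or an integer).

942/121

E[X] = (3/11)·1 + (5/11)·3 + (1/11)·6 + (2/11)·9 = 42/11
E[X²] = (3/11)·1 + (5/11)·9 + (1/11)·36 + (2/11)·81 = 246/11
Var(X) = 246/11 − (42/11)² = 942/121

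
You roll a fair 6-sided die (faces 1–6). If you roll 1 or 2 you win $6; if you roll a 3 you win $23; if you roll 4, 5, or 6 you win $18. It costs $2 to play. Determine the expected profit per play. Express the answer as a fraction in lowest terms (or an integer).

77/6 dollars

E[payout] = (1/3)·6 + (1/2)·18 + (1/6)·23 = 89/6
Expected profit = 89/6 − 2 = 77/6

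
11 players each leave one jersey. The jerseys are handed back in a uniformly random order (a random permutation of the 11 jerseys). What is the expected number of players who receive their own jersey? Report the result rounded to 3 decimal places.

1.000

Let Xᵢ = 1 if person i gets their own jersey. For each i, P(Xᵢ=1) = 1/11.
By linearity of expectation, E[X₁+…+X_11] = 11·(1/11) = 1.
≈ 1.000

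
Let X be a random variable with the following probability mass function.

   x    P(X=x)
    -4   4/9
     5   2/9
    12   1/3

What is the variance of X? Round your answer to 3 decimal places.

E[X] = (4/9)·(-4) + (2/9)·5 + (1/3)·12 = 10/3
E[X²] = (4/9)·16 + (2/9)·25 + (1/3)·144 = 182/3
Var(X) = 182/3 − (10/3)² = 446/9 ≈ 49.556

49.556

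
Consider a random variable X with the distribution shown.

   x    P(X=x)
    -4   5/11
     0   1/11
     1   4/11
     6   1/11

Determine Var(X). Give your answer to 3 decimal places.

E[X] = (5/11)·(-4) + (1/11)·0 + (4/11)·1 + (1/11)·6 = -10/11
E[X²] = (5/11)·16 + (1/11)·0 + (4/11)·1 + (1/11)·36 = 120/11
Var(X) = 120/11 − (-10/11)² = 1220/121 ≈ 10.083

10.083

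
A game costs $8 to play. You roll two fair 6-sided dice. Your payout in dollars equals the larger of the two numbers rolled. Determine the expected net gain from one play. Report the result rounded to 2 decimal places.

Distribution of the larger of the two numbers rolled: 1 w.p. 1/36, 2 w.p. 1/12, 3 w.p. 5/36, 4 w.p. 7/36, 5 w.p. 1/4, 6 w.p. 11/36
E[payout] = (1/36)·1 + (1/12)·2 + (5/36)·3 + (7/36)·4 + (1/4)·5 + (11/36)·6 = 161/36
Expected profit = 161/36 − 8 = -127/36 ≈ -$3.53

-$3.53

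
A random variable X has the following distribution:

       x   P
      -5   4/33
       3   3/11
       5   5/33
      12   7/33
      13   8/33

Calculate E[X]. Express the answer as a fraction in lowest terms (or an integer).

20/3

E[X] = (4/33)·(-5) + (3/11)·3 + (5/33)·5 + (7/33)·12 + (8/33)·13
     = 20/3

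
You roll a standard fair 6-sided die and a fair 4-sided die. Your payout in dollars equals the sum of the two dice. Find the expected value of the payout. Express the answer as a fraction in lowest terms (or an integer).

Distribution of the sum of the two dice: 2 w.p. 1/24, 3 w.p. 1/12, 4 w.p. 1/8, 5 w.p. 1/6, 6 w.p. 1/6, 7 w.p. 1/6, …
E[payout] = (1/24)·2 + (1/12)·3 + (1/8)·4 + (1/6)·5 + (1/6)·6 + (1/6)·7 + (1/8)·8 + (1/12)·9 + (1/24)·10 = 6

$6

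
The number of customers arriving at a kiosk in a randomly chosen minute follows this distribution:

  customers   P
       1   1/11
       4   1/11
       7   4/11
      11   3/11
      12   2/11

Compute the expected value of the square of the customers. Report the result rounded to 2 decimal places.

E[X²] = (1/11)·1 + (1/11)·16 + (4/11)·49 + (3/11)·121 + (2/11)·144
     = 864/11 ≈ 78.55

78.55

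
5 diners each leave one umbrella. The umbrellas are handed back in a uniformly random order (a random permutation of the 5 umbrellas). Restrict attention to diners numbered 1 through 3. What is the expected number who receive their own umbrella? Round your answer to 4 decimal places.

0.6000

Let Xᵢ = 1 if person i gets their own umbrella. For each i, P(Xᵢ=1) = 1/5.
By linearity of expectation, E[X₁+…+X_3] = 3·(1/5) = 3/5.
≈ 0.6000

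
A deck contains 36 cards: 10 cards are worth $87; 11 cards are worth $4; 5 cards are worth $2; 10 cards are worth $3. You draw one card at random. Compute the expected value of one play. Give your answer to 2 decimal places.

$26.50

E[payout] = (10/36)·87 + (11/36)·4 + (5/36)·2 + (10/36)·3 = 53/2
≈ $26.50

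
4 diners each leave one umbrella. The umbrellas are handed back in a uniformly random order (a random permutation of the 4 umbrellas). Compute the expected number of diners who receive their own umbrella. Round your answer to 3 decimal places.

Let Xᵢ = 1 if person i gets their own umbrella. For each i, P(Xᵢ=1) = 1/4.
By linearity of expectation, E[X₁+…+X_4] = 4·(1/4) = 1.
≈ 1.000

1.000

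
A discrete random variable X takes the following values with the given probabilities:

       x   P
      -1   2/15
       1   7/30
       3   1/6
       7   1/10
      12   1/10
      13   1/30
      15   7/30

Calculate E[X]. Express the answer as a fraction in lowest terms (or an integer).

193/30

E[X] = (2/15)·(-1) + (7/30)·1 + (1/6)·3 + (1/10)·7 + (1/10)·12 + (1/30)·13 + (7/30)·15
     = 193/30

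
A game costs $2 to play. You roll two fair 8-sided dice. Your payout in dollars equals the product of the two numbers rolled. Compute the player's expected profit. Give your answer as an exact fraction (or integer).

Distribution of the product of the two numbers rolled: 1 w.p. 1/64, 2 w.p. 1/32, 3 w.p. 1/32, 4 w.p. 3/64, 5 w.p. 1/32, 6 w.p. 1/16, …
E[payout] = (1/64)·1 + (1/32)·2 + (1/32)·3 + (3/64)·4 + (1/32)·5 + (1/16)·6 + (1/32)·7 + (1/16)·8 + (1/64)·9 + (1/32)·10 + (1/16)·12 + (1/32)·14 + (1/32)·15 + (3/64)·16 + (1/32)·18 + (1/32)·20 + (1/32)·21 + (1/16)·24 + (1/64)·25 + (1/32)·28 + (1/32)·30 + (1/32)·32 + (1/32)·35 + (1/64)·36 + (1/32)·40 + (1/32)·42 + (1/32)·48 + (1/64)·49 + (1/32)·56 + (1/64)·64 = 81/4
Expected profit = 81/4 − 2 = 73/4

73/4 dollars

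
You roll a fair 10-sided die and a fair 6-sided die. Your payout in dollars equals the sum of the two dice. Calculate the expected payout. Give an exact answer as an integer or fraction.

$9

Distribution of the sum of the two dice: 2 w.p. 1/60, 3 w.p. 1/30, 4 w.p. 1/20, 5 w.p. 1/15, 6 w.p. 1/12, 7 w.p. 1/10, …
E[payout] = (1/60)·2 + (1/30)·3 + (1/20)·4 + (1/15)·5 + (1/12)·6 + (1/10)·7 + (1/10)·8 + (1/10)·9 + (1/10)·10 + (1/10)·11 + (1/12)·12 + (1/15)·13 + (1/20)·14 + (1/30)·15 + (1/60)·16 = 9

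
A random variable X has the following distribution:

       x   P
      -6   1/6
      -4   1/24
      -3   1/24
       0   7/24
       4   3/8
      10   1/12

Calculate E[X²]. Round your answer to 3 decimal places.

E[X²] = (1/6)·36 + (1/24)·16 + (1/24)·9 + (7/24)·0 + (3/8)·16 + (1/12)·100
     = 171/8 ≈ 21.375

21.375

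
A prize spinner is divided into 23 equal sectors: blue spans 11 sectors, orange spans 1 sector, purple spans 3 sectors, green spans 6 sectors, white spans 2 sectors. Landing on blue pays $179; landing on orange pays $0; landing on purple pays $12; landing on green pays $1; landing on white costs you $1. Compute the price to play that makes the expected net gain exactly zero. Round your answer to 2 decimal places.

$87.35

E[payout] = (11/23)·179 + (1/23)·0 + (3/23)·12 + (6/23)·1 + (2/23)·(-1) = 2009/23
Fair fee = E[payout] = 2009/23 ≈ $87.35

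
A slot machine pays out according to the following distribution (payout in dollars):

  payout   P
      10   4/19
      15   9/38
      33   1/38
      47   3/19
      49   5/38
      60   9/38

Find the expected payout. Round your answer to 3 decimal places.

$34.605

E[X] = (4/19)·10 + (9/38)·15 + (1/38)·33 + (3/19)·47 + (5/38)·49 + (9/38)·60
     = 1315/38 ≈ 34.605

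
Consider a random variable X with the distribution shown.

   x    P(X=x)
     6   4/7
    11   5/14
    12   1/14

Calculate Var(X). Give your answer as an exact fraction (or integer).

1293/196

E[X] = (4/7)·6 + (5/14)·11 + (1/14)·12 = 115/14
E[X²] = (4/7)·36 + (5/14)·121 + (1/14)·144 = 1037/14
Var(X) = 1037/14 − (115/14)² = 1293/196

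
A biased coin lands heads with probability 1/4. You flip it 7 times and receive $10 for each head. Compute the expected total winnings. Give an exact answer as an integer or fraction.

35/2 dollars

E[#heads] = 7·1/4 = 7/4 (linearity over flips).
E[winnings] = 10·7/4 = 35/2.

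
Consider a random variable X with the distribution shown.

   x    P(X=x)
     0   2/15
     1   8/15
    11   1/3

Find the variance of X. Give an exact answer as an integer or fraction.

1742/75

E[X] = (2/15)·0 + (8/15)·1 + (1/3)·11 = 21/5
E[X²] = (2/15)·0 + (8/15)·1 + (1/3)·121 = 613/15
Var(X) = 613/15 − (21/5)² = 1742/75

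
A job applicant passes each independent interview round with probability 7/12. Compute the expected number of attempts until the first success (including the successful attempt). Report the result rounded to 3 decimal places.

1.714

For a geometric distribution, E[trials] = 1/p = 1/(7/12) = 12/7.
≈ 1.714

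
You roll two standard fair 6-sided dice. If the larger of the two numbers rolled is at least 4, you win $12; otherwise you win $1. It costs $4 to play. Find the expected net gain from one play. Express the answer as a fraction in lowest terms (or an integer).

E[payout] = (1/4)·1 + (3/4)·12 = 37/4
Expected profit = 37/4 − 4 = 21/4

21/4 dollars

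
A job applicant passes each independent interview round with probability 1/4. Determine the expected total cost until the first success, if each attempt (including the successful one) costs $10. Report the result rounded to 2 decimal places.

E[#attempts] = 1/p = 4; E[cost] = 10·4 = 40.
≈ 40.00

$40.00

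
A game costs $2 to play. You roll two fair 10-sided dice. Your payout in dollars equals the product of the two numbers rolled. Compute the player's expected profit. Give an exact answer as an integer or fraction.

113/4 dollars

Distribution of the product of the two numbers rolled: 1 w.p. 1/100, 2 w.p. 1/50, 3 w.p. 1/50, 4 w.p. 3/100, 5 w.p. 1/50, 6 w.p. 1/25, …
E[payout] = (1/100)·1 + (1/50)·2 + (1/50)·3 + (3/100)·4 + (1/50)·5 + (1/25)·6 + (1/50)·7 + (1/25)·8 + (3/100)·9 + (1/25)·10 + (1/25)·12 + (1/50)·14 + (1/50)·15 + (3/100)·16 + (1/25)·18 + (1/25)·20 + (1/50)·21 + (1/25)·24 + (1/100)·25 + (1/50)·27 + (1/50)·28 + (1/25)·30 + (1/50)·32 + (1/50)·35 + (3/100)·36 + (1/25)·40 + (1/50)·42 + (1/50)·45 + (1/50)·48 + (1/100)·49 + (1/50)·50 + (1/50)·54 + (1/50)·56 + (1/50)·60 + (1/50)·63 + (1/100)·64 + (1/50)·70 + (1/50)·72 + (1/50)·80 + (1/100)·81 + (1/50)·90 + (1/100)·100 = 121/4
Expected profit = 121/4 − 2 = 113/4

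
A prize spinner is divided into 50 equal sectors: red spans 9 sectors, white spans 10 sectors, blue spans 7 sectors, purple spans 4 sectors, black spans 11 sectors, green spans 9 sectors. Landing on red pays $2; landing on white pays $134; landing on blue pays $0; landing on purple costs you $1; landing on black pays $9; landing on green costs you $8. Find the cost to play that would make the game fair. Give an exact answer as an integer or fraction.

E[payout] = (9/50)·2 + (10/50)·134 + (7/50)·0 + (4/50)·(-1) + (11/50)·9 + (9/50)·(-8) = 1381/50
Fair fee = E[payout] = 1381/50

1381/50 dollars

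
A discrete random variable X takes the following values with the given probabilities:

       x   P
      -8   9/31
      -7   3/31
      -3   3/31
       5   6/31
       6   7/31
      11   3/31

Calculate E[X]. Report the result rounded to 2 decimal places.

0.10

E[X] = (9/31)·(-8) + (3/31)·(-7) + (3/31)·(-3) + (6/31)·5 + (7/31)·6 + (3/31)·11
     = 3/31 ≈ 0.10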